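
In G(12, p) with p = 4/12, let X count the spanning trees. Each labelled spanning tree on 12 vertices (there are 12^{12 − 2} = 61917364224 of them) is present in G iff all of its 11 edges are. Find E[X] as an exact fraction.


K_12 has 12^{12 − 2} = 61917364224 labelled spanning trees.
For each such spanning tree H, let X_H = 1 if all 11 edges of H are present in G. Then P[X_H = 1] = p^{11} = (1/3)^{11} = 1/177147.
Summing the indicators: E[X] = Σ_H E[X_H] = 61917364224 · p^{11} = 61917364224 · 1/177147 = 1048576/3.
Numerically: E[X] ≈ 3.4953e+05.

E[X] = 61917364224 · (1/3)^{11} = 1048576/3 ≈ 3.4953e+05.


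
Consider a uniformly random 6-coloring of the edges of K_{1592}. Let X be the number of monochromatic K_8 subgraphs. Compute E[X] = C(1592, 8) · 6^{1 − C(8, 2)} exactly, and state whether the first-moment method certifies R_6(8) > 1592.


E[X] = C(1592, 8) · 6^{1 − 28} = 1005480414540892933435 · 6^{−27} = 1005480414540892933435/1023490369077469249536.
As a reduced fraction: E[X] = 1005480414540892933435/1023490369077469249536 ≈ 0.982.
Is E[X] < 1? YES.
Since E[X] < 1, there exists a 6-coloring of K_{1592} with no monochromatic K_8; hence R_6(8) > 1592.

E[X] = 1005480414540892933435/1023490369077469249536 ≈ 0.982; E[X] < 1, so R_6(8) > 1592.


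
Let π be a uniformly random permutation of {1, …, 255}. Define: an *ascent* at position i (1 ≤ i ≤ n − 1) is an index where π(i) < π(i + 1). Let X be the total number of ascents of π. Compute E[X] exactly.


Write X = Σ X_I over i = 1, …, 254, with X_I the indicator of one ascent.
There are 254 indicators.
For each fixed i, the pair (π(i), π(i+1)) is a uniformly random ordered pair of distinct values from {1, …, 255}; by symmetry P[π(i) < π(i+1)] = 1/2.
By linearity: E[X] = 254 · (1/2) = (255 − 1) · (1/2) = 127 ≈ 127.000000.

E[X] = 127 = 127.000000.


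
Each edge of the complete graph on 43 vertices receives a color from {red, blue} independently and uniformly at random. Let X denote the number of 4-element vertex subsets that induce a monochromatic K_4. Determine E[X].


Let X = Σ_S X_S over the C(43, 4) = 123410 subsets S of size 4, where X_S = 1 if the K_4 on S is monochromatic.
For a fixed S, the K_4 on S has C(4, 2) = 6 edges. P[all 6 edges red] = (1/2)^6, and likewise for blue, so P[monochromatic] = 2·(1/2)^6 = 2^{1 − 6} = 1/32.
By linearity of expectation: E[X] = C(43, 4) · 2^{1 − 6} = 123410 · 1/32 = 61705/16.
Numerically: E[X] ≈ 3856.5625.

E[X] = C(43,4)·2^(1−C(4,2)) = 61705/16 ≈ 3856.5625.


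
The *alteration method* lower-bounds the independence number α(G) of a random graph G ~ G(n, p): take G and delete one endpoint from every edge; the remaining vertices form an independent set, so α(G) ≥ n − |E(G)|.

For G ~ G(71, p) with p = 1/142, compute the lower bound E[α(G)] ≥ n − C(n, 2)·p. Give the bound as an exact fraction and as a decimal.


E[|E(G)|] = C(71, 2)·p = 2485 · (1/142) = 35/2.
E[α(G)] ≥ n − E[|E(G)|] = 71 − 35/2 = 107/2.
Numerically: ≈ 53.50000.
(This is only a lower bound; the true E[α(G)] may be larger.)

E[α(G)] ≥ 107/2 ≈ 53.50000.


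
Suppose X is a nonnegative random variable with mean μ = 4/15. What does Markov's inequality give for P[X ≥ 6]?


μ = E[X] = 4/15, a = 6.
Markov: P[X ≥ 6] ≤ μ/a = (4/15)/6 = 2/45.
Numerically: ≈ 0.04444.
(Since a = 6 > μ = 0.26667, the bound 2/45 is < 1 and informative.)

P[X ≥ 6] ≤ 2/45 ≈ 0.04444.


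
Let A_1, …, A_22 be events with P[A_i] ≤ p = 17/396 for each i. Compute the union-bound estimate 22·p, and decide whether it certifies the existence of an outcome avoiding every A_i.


Union bound: P[∪_{i=1}^{22} A_i] ≤ Σ_i P[A_i] ≤ 22·p = 22·(17/396) = 17/18.
Numerically: 17/18 ≈ 0.9444.
Is 17/18 < 1? YES.
Since P[∪ A_i] ≤ 17/18 < 1, the complement has P[∩ A_i^c] ≥ 1 − 17/18 = 1/18 > 0, so some outcome avoids every A_i.

22·p = 17/18 ≈ 0.9444; existence CERTIFIED by the union bound.


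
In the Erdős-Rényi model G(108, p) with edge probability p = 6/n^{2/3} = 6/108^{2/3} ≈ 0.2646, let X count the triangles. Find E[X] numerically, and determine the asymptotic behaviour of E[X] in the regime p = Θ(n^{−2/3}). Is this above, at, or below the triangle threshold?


Number of potential triangles: C(108, 3) = 204156.
Each occurs with probability p³ ≈ (0.2646)³ ≈ 1.851852e-02.
By linearity: E[X] = C(108, 3)·p³ ≈ 204156 · 1.851852e-02 ≈ 3780.6667.
Since α = 2/3 < 1, p = c/n^{2/3} ≫ 1/n is above the triangle threshold p ~ 1/n. Asymptotically E[X] ~ (c³/6)·n^{3(1−α)} = (6³/6)·n^{1} → ∞; triangles are abundant w.h.p.

E[X] ≈ 3780.6667; in regime p = Θ(1/n^{2/3}) E[X] diverges (above the triangle threshold p ~ 1/n).


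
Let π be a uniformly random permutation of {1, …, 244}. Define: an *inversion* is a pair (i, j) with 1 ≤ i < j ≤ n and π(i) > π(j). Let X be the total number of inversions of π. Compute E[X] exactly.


Write X = Σ X_I over the C(244, 2) = 29646 pairs i < j, with X_I the indicator of one inversion.
There are 29646 indicators.
For each fixed pair i < j, the values π(i) and π(j) are two distinct elements of {1, …, 244} in uniformly random order; by symmetry P[π(i) > π(j)] = 1/2.
By linearity: E[X] = 29646 · (1/2) = C(244, 2) · (1/2) = 29646/2 = 14823 ≈ 14823.000.

E[X] = 14823 = 14823.000.


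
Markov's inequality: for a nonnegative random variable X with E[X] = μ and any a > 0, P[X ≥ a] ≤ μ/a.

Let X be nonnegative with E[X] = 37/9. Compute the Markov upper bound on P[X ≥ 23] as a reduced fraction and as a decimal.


μ = E[X] = 37/9, a = 23.
Markov: P[X ≥ 23] ≤ μ/a = (37/9)/23 = 37/207.
Numerically: ≈ 0.17874.
(Since a = 23 > μ = 4.11111, the bound 37/207 is < 1 and informative.)

P[X ≥ 23] ≤ 37/207 ≈ 0.17874.


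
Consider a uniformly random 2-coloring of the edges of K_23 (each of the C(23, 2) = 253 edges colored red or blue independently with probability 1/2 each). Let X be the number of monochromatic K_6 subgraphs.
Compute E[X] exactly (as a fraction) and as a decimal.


Let X = Σ_S X_S over the C(23, 6) = 100947 subsets S of size 6, where X_S = 1 if the K_6 on S is monochromatic.
For a fixed S, the K_6 on S has C(6, 2) = 15 edges. P[all 15 edges red] = (1/2)^15, and likewise for blue, so P[monochromatic] = 2·(1/2)^15 = 2^{1 − 15} = 1/16384.
By linearity: E[X] = C(23, 6) · 2^{1 − 15} = 100947 · 1/16384 = 100947/16384.
Numerically: E[X] ≈ 6.161316.

E[X] = C(23,6)·2^(1−C(6,2)) = 100947/16384 ≈ 6.161316.


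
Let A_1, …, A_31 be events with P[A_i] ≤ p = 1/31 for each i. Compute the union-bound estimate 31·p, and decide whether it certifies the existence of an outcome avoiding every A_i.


Union bound: P[∪_{i=1}^{31} A_i] ≤ Σ_i P[A_i] ≤ 31·p = 31·(1/31) = 1.
Numerically: 1 ≈ 1.0000.
Is 1 < 1? NO.
Since the bound 1 is ≥ 1, the union bound is uninformative here; it does NOT by itself certify existence.

31·p = 1 ≈ 1.0000; existence NOT certified by the union bound.


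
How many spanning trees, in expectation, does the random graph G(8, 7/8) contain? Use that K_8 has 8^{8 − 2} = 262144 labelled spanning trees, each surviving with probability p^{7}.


K_8 has 8^{8 − 2} = 262144 labelled spanning trees.
For each such spanning tree H, let X_H = 1 if all 7 edges of H are present in G. Then P[X_H = 1] = p^{7} = (7/8)^{7} = 823543/2097152.
By linearity: E[X] = Σ_H E[X_H] = 262144 · p^{7} = 262144 · 823543/2097152 = 823543/8.
Numerically: E[X] ≈ 1.0294e+05.

E[X] = 262144 · (7/8)^{7} = 823543/8 ≈ 1.0294e+05.


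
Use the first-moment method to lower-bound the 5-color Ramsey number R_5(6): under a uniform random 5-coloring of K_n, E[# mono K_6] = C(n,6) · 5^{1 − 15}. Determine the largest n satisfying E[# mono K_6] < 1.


We need C(n, 6) · 5^{1 − 15} < 1, i.e. C(n, 6) < 5^{15 − 1} = 6103515625.
Check values of n near the boundary:
  n = 127: C(127, 6) = 5169379425; 5169379425 < 6103515625? YES
  n = 128: C(128, 6) = 5423611200; 5423611200 < 6103515625? YES
  n = 129: C(129, 6) = 5688177600; 5688177600 < 6103515625? YES
  n = 130: C(130, 6) = 5963412000; 5963412000 < 6103515625? YES
  n = 131: C(131, 6) = 6249655776; 6249655776 < 6103515625? NO
  n = 132: C(132, 6) = 6547258432; 6547258432 < 6103515625? NO
  n = 133: C(133, 6) = 6856577728; 6856577728 < 6103515625? NO
The largest n with C(n, 6) < 6103515625 is n = 130 (where E[X] = 47707296/48828125 ≈ 0.977). Hence R_5(6) > 130, i.e. R_5(6) ≥ 131.

Largest n = 130; hence R_5(6) > 130.


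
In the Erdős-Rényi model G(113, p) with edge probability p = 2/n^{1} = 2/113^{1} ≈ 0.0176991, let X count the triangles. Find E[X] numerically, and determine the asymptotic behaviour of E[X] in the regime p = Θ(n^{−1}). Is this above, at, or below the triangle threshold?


Number of potential triangles: C(113, 3) = 234136.
Each occurs with probability p³ ≈ (0.0176991)³ ≈ 5.54440130e-06.
By linearity: E[X] = C(113, 3)·p³ ≈ 234136 · 5.54440130e-06 ≈ 1.298144.
Here α = 1, so p = 2/n is exactly at the triangle threshold p ~ 1/n. Asymptotically E[X] → c³/6 = 2³/6 = 4/3 ≈ 1.333333, a bounded constant. In this regime the triangle count is asymptotically Poisson(c³/6).

E[X] ≈ 1.298144; in regime p = Θ(1/n^{1}) E[X] stays bounded (at the triangle threshold p ~ 1/n).


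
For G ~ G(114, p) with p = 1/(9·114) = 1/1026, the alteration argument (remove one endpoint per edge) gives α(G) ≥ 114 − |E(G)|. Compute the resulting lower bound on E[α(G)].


E[|E(G)|] = C(114, 2)·p = 6441 · (1/1026) = 113/18.
E[α(G)] ≥ n − E[|E(G)|] = 114 − 113/18 = 1939/18.
Numerically: ≈ 107.722222.
(This is only a lower bound; the true E[α(G)] may be larger.)

E[α(G)] ≥ 1939/18 ≈ 107.722222.


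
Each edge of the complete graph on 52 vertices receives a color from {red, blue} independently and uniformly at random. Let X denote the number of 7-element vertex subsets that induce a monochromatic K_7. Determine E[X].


Let X = Σ_S X_S over the C(52, 7) = 133784560 subsets S of size 7, where X_S = 1 if the K_7 on S is monochromatic.
For a fixed S, the K_7 on S has C(7, 2) = 21 edges. P[all 21 edges red] = (1/2)^21, and likewise for blue, so P[monochromatic] = 2·(1/2)^21 = 2^{1 − 21} = 1/1048576.
By linearity: E[X] = C(52, 7) · 2^{1 − 21} = 133784560 · 1/1048576 = 8361535/65536.
Numerically: E[X] ≈ 127.58690.

E[X] = C(52,7)·2^(1−C(7,2)) = 8361535/65536 ≈ 127.58690.


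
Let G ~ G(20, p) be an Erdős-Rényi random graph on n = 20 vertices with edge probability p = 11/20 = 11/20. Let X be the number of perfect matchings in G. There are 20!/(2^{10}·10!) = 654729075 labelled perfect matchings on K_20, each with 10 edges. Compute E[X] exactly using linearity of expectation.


K_20 has 20!/(2^{10}·10!) = 654729075 labelled perfect matchings.
For each such perfect matching H, let X_H = 1 if all 10 edges of H are present in G. Then P[X_H = 1] = p^{10} = (11/20)^{10} = 25937424601/10240000000000.
Summing the indicators: E[X] = Σ_H E[X_H] = 654729075 · p^{10} = 654729075 · 25937424601/10240000000000 = 679279440675798963/409600000000.
Numerically: E[X] ≈ 1.66e+06.

E[X] = 654729075 · (11/20)^{10} = 679279440675798963/409600000000 ≈ 1.66e+06.


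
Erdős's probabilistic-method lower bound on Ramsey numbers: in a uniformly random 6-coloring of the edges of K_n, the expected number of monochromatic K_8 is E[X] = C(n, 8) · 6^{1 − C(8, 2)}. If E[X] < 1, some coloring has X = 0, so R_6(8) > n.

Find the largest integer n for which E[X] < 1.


We need C(n, 8) · 6^{1 − 28} < 1, i.e. C(n, 8) < 6^{28 − 1} = 1023490369077469249536.
Check values of n near the boundary:
  n = 1592: C(1592, 8) = 1005480414540892933435; 1005480414540892933435 < 1023490369077469249536? YES
  n = 1593: C(1593, 8) = 1010555394551193970323; 1010555394551193970323 < 1023490369077469249536? YES
  n = 1594: C(1594, 8) = 1015652773590544255167; 1015652773590544255167 < 1023490369077469249536? YES
  n = 1595: C(1595, 8) = 1020772636343363633895; 1020772636343363633895 < 1023490369077469249536? YES
  n = 1596: C(1596, 8) = 1025915067760710553965; 1025915067760710553965 < 1023490369077469249536? NO
  n = 1597: C(1597, 8) = 1031080153060953275445; 1031080153060953275445 < 1023490369077469249536? NO
The largest n with C(n, 8) < 1023490369077469249536 is n = 1595 (where E[X] = 113419181815929292655/113721152119718805504 ≈ 0.99734). Hence R_6(8) > 1595, i.e. R_6(8) ≥ 1596.

Largest n = 1595; hence R_6(8) > 1595.


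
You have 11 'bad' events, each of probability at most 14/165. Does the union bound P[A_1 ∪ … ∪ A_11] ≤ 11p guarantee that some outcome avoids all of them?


Union bound: P[∪_{i=1}^{11} A_i] ≤ Σ_i P[A_i] ≤ 11·p = 11·(14/165) = 14/15.
Numerically: 14/15 ≈ 0.933.
Is 14/15 < 1? YES.
Since P[∪ A_i] ≤ 14/15 < 1, the complement has P[∩ A_i^c] ≥ 1 − 14/15 = 1/15 > 0, so some outcome avoids every A_i.

11·p = 14/15 ≈ 0.933; existence CERTIFIED by the union bound.


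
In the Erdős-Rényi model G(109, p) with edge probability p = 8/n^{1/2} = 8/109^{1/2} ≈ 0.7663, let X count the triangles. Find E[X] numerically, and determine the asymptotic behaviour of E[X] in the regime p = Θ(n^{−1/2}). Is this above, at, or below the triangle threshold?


Number of potential triangles: C(109, 3) = 209934.
Each occurs with probability p³ ≈ (0.7663)³ ≈ 4.499147e-01.
By linearity: E[X] = C(109, 3)·p³ ≈ 209934 · 4.499147e-01 ≈ 94452.3994.
Since α = 1/2 < 1, p = c/n^{1/2} ≫ 1/n is above the triangle threshold p ~ 1/n. Asymptotically E[X] ~ (c³/6)·n^{3(1−α)} = (8³/6)·n^{1.5} → ∞; triangles are abundant w.h.p.

E[X] ≈ 94452.3994; in regime p = Θ(1/n^{1/2}) E[X] diverges (above the triangle threshold p ~ 1/n).


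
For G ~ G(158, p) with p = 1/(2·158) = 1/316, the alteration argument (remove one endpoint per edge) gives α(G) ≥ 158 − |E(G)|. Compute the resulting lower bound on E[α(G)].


E[|E(G)|] = C(158, 2)·p = 12403 · (1/316) = 157/4.
E[α(G)] ≥ n − E[|E(G)|] = 158 − 157/4 = 475/4.
Numerically: ≈ 118.7500.
(This is only a lower bound; the true E[α(G)] may be larger.)

E[α(G)] ≥ 475/4 ≈ 118.7500.


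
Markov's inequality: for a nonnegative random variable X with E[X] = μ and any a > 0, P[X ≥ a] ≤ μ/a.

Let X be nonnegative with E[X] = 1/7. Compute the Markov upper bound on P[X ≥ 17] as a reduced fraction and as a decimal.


μ = E[X] = 1/7, a = 17.
Markov: P[X ≥ 17] ≤ μ/a = (1/7)/17 = 1/119.
Numerically: ≈ 0.008.
(Since a = 17 > μ = 0.143, the bound 1/119 is < 1 and informative.)

P[X ≥ 17] ≤ 1/119 ≈ 0.008.


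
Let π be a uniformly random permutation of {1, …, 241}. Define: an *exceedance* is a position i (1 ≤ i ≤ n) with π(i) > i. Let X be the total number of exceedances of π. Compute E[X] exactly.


Write X = Σ_{i=1}^{241} X_i, where X_i = 1_{π(i) > i}.
For each fixed i, π(i) is uniform over {1, …, 241} (marginal of a uniform permutation), so P[π(i) > i] = (n − i)/n. Summing: Σ_{i=1}^{241} (n − i)/n = (0 + 1 + … + 240)/241 = 241(241 − 1)/(2·241) = (241 − 1)/2.
Hence E[X] = Σ_{i=1}^{241} (241 − i)/241 = 120 ≈ 120.000.

E[X] = 120 = 120.000.


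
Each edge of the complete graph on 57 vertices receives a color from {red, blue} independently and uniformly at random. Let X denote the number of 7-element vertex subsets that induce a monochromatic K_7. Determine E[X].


Let X = Σ_S X_S over the C(57, 7) = 264385836 subsets S of size 7, where X_S = 1 if the K_7 on S is monochromatic.
For a fixed S, the K_7 on S has C(7, 2) = 21 edges. P[all 21 edges red] = (1/2)^21, and likewise for blue, so P[monochromatic] = 2·(1/2)^21 = 2^{1 − 21} = 1/1048576.
By linearity of expectation: E[X] = C(57, 7) · 2^{1 − 21} = 264385836 · 1/1048576 = 66096459/262144.
Numerically: E[X] ≈ 252.138.

E[X] = C(57,7)·2^(1−C(7,2)) = 66096459/262144 ≈ 252.138.


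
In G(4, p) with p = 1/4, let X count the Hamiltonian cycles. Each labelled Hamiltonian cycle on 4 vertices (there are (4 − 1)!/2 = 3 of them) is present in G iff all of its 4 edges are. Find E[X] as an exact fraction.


K_4 has (4 − 1)!/2 = 3 labelled Hamiltonian cycles.
For each such Hamiltonian cycle H, let X_H = 1 if all 4 edges of H are present in G. Then P[X_H = 1] = p^{4} = (1/4)^{4} = 1/256.
By linearity: E[X] = Σ_H E[X_H] = 3 · p^{4} = 3 · 1/256 = 3/256.
Numerically: E[X] ≈ 0.0117188.

E[X] = 3 · (1/4)^{4} = 3/256 ≈ 0.0117188.


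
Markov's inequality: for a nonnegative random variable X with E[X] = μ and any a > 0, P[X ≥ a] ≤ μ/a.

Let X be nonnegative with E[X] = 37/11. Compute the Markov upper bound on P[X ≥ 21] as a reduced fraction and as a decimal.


μ = E[X] = 37/11, a = 21.
Markov: P[X ≥ 21] ≤ μ/a = (37/11)/21 = 37/231.
Numerically: ≈ 0.160.
(Since a = 21 > μ = 3.364, the bound 37/231 is < 1 and informative.)

P[X ≥ 21] ≤ 37/231 ≈ 0.160.


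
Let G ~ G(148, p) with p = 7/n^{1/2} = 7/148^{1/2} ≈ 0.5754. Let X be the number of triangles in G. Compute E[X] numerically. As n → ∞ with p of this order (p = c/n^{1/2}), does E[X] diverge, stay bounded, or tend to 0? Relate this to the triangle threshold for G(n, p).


Number of potential triangles: C(148, 3) = 529396.
Each occurs with probability p³ ≈ (0.5754)³ ≈ 1.905029e-01.
By linearity: E[X] = C(148, 3)·p³ ≈ 529396 · 1.905029e-01 ≈ 100851.4630.
Since α = 1/2 < 1, p = c/n^{1/2} ≫ 1/n is above the triangle threshold p ~ 1/n. Asymptotically E[X] ~ (c³/6)·n^{3(1−α)} = (7³/6)·n^{1.5} → ∞; triangles are abundant w.h.p.

E[X] ≈ 100851.4630; in regime p = Θ(1/n^{1/2}) E[X] diverges (above the triangle threshold p ~ 1/n).


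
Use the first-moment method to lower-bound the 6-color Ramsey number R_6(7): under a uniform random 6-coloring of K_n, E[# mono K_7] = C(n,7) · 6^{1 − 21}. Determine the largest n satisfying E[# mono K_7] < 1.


We need C(n, 7) · 6^{1 − 21} < 1, i.e. C(n, 7) < 6^{21 − 1} = 3656158440062976.
Check values of n near the boundary:
  n = 566: C(566, 7) = 3557206237959440; 3557206237959440 < 3656158440062976? YES
  n = 567: C(567, 7) = 3601671315933933; 3601671315933933 < 3656158440062976? YES
  n = 568: C(568, 7) = 3646611956239704; 3646611956239704 < 3656158440062976? YES
  n = 569: C(569, 7) = 3692032389858348; 3692032389858348 < 3656158440062976? NO
  n = 570: C(570, 7) = 3737936877831720; 3737936877831720 < 3656158440062976? NO
  n = 571: C(571, 7) = 3784329711421830; 3784329711421830 < 3656158440062976? NO
The largest n with C(n, 7) < 3656158440062976 is n = 568 (where E[X] = 16882462760369/16926659444736 ≈ 0.997). Hence R_6(7) > 568, i.e. R_6(7) ≥ 569.

Largest n = 568; hence R_6(7) > 568.


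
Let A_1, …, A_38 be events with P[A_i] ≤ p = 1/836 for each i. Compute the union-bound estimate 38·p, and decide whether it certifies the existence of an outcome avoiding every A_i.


Union bound: P[∪_{i=1}^{38} A_i] ≤ Σ_i P[A_i] ≤ 38·p = 38·(1/836) = 1/22.
Numerically: 1/22 ≈ 0.04545.
Is 1/22 < 1? YES.
Since P[∪ A_i] ≤ 1/22 < 1, the complement has P[∩ A_i^c] ≥ 1 − 1/22 = 21/22 > 0, so some outcome avoids every A_i.

38·p = 1/22 ≈ 0.04545; existence CERTIFIED by the union bound.


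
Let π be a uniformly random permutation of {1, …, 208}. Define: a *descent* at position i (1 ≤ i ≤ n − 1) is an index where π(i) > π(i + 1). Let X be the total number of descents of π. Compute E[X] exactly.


Write X = Σ X_I over i = 1, …, 207, with X_I the indicator of one descent.
There are 207 indicators.
For each fixed i, the pair (π(i), π(i+1)) is a uniformly random ordered pair of distinct values from {1, …, 208}; by symmetry P[π(i) > π(i+1)] = 1/2.
By linearity: E[X] = 207 · (1/2) = (208 − 1) · (1/2) = 207/2 ≈ 103.50000.

E[X] = 207/2 = 103.50000.


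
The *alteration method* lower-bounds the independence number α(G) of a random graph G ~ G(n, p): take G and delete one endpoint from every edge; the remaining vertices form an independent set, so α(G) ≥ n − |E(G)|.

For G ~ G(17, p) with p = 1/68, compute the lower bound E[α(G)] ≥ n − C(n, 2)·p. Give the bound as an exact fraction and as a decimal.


E[|E(G)|] = C(17, 2)·p = 136 · (1/68) = 2.
E[α(G)] ≥ n − E[|E(G)|] = 17 − 2 = 15.
Numerically: ≈ 15.0000.
(This is only a lower bound; the true E[α(G)] may be larger.)

E[α(G)] ≥ 15 ≈ 15.0000.


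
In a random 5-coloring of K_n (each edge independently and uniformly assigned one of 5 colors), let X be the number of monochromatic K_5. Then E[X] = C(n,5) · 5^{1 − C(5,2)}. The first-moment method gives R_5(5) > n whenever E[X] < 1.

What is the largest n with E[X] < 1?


We need C(n, 5) · 5^{1 − 10} < 1, i.e. C(n, 5) < 5^{10 − 1} = 1953125.
Check values of n near the boundary:
  n = 48: C(48, 5) = 1712304; 1712304 < 1953125? YES
  n = 49: C(49, 5) = 1906884; 1906884 < 1953125? YES
  n = 50: C(50, 5) = 2118760; 2118760 < 1953125? NO
  n = 51: C(51, 5) = 2349060; 2349060 < 1953125? NO
  n = 52: C(52, 5) = 2598960; 2598960 < 1953125? NO
The largest n with C(n, 5) < 1953125 is n = 49 (where E[X] = 1906884/1953125 ≈ 0.9763). Hence R_5(5) > 49, i.e. R_5(5) ≥ 50.

Largest n = 49; hence R_5(5) > 49.


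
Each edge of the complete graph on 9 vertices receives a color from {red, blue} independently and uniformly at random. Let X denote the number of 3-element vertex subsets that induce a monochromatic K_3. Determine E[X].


Let X = Σ_S X_S over the C(9, 3) = 84 subsets S of size 3, where X_S = 1 if the K_3 on S is monochromatic.
For a fixed S, the K_3 on S has C(3, 2) = 3 edges. P[all 3 edges red] = (1/2)^3, and likewise for blue, so P[monochromatic] = 2·(1/2)^3 = 2^{1 − 3} = 1/4.
By linearity: E[X] = C(9, 3) · 2^{1 − 3} = 84 · 1/4 = 21.
Numerically: E[X] ≈ 21.000.

E[X] = C(9,3)·2^(1−C(3,2)) = 21 ≈ 21.000.


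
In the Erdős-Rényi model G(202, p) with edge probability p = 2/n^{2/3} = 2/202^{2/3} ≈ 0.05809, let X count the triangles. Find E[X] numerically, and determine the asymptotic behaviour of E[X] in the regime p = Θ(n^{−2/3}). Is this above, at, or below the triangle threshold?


Number of potential triangles: C(202, 3) = 1353400.
Each occurs with probability p³ ≈ (0.05809)³ ≈ 1.960592e-04.
By linearity: E[X] = C(202, 3)·p³ ≈ 1353400 · 1.960592e-04 ≈ 265.3465.
Since α = 2/3 < 1, p = c/n^{2/3} ≫ 1/n is above the triangle threshold p ~ 1/n. Asymptotically E[X] ~ (c³/6)·n^{3(1−α)} = (2³/6)·n^{1} → ∞; triangles are abundant w.h.p.

E[X] ≈ 265.3465; in regime p = Θ(1/n^{2/3}) E[X] diverges (above the triangle threshold p ~ 1/n).


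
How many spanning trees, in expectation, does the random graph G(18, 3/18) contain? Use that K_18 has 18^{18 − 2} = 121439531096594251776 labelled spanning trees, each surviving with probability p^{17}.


K_18 has 18^{18 − 2} = 121439531096594251776 labelled spanning trees.
For each such spanning tree H, let X_H = 1 if all 17 edges of H are present in G. Then P[X_H = 1] = p^{17} = (1/6)^{17} = 1/16926659444736.
Summing the indicators: E[X] = Σ_H E[X_H] = 121439531096594251776 · p^{17} = 121439531096594251776 · 1/16926659444736 = 14348907/2.
Numerically: E[X] ≈ 7.174e+06.

E[X] = 121439531096594251776 · (1/6)^{17} = 14348907/2 ≈ 7.174e+06.


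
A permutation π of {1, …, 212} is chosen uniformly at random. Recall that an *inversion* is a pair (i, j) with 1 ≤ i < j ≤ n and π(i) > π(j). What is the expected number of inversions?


Write X = Σ X_I over the C(212, 2) = 22366 pairs i < j, with X_I the indicator of one inversion.
There are 22366 indicators.
For each fixed pair i < j, the values π(i) and π(j) are two distinct elements of {1, …, 212} in uniformly random order; by symmetry P[π(i) > π(j)] = 1/2.
By linearity: E[X] = 22366 · (1/2) = C(212, 2) · (1/2) = 22366/2 = 11183 ≈ 11183.000.

E[X] = 11183 = 11183.000.


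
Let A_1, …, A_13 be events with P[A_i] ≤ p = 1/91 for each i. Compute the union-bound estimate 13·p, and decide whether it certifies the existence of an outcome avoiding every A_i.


Union bound: P[∪_{i=1}^{13} A_i] ≤ Σ_i P[A_i] ≤ 13·p = 13·(1/91) = 1/7.
Numerically: 1/7 ≈ 0.142857.
Is 1/7 < 1? YES.
Since P[∪ A_i] ≤ 1/7 < 1, the complement has P[∩ A_i^c] ≥ 1 − 1/7 = 6/7 > 0, so some outcome avoids every A_i.

13·p = 1/7 ≈ 0.142857; existence CERTIFIED by the union bound.


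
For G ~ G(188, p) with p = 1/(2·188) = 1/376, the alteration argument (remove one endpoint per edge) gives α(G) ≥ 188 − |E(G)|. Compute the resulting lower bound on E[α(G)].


E[|E(G)|] = C(188, 2)·p = 17578 · (1/376) = 187/4.
E[α(G)] ≥ n − E[|E(G)|] = 188 − 187/4 = 565/4.
Numerically: ≈ 141.2500.
(This is only a lower bound; the true E[α(G)] may be larger.)

E[α(G)] ≥ 565/4 ≈ 141.2500.


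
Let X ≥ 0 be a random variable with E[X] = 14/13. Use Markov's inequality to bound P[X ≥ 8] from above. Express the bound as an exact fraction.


μ = E[X] = 14/13, a = 8.
Markov: P[X ≥ 8] ≤ μ/a = (14/13)/8 = 7/52.
Numerically: ≈ 0.135.
(Since a = 8 > μ = 1.077, the bound 7/52 is < 1 and informative.)

P[X ≥ 8] ≤ 7/52 ≈ 0.135.


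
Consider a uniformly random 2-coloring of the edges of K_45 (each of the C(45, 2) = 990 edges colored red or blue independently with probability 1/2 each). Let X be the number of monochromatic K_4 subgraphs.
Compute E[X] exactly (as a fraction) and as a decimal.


Let X = Σ_S X_S over the C(45, 4) = 148995 subsets S of size 4, where X_S = 1 if the K_4 on S is monochromatic.
For a fixed S, the K_4 on S has C(4, 2) = 6 edges. P[all 6 edges red] = (1/2)^6, and likewise for blue, so P[monochromatic] = 2·(1/2)^6 = 2^{1 − 6} = 1/32.
Summing: E[X] = C(45, 4) · 2^{1 − 6} = 148995 · 1/32 = 148995/32.
Numerically: E[X] ≈ 4656.09375.

E[X] = C(45,4)·2^(1−C(4,2)) = 148995/32 ≈ 4656.09375.


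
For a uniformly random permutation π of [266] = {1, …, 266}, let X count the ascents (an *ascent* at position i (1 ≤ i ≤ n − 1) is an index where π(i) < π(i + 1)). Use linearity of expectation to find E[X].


Write X = Σ X_I over i = 1, …, 265, with X_I the indicator of one ascent.
There are 265 indicators.
For each fixed i, the pair (π(i), π(i+1)) is a uniformly random ordered pair of distinct values from {1, …, 266}; by symmetry P[π(i) < π(i+1)] = 1/2.
By linearity: E[X] = 265 · (1/2) = (266 − 1) · (1/2) = 265/2 ≈ 132.50000.

E[X] = 265/2 = 132.50000.


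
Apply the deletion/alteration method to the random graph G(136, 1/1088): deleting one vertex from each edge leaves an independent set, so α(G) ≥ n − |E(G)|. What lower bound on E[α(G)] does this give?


E[|E(G)|] = C(136, 2)·p = 9180 · (1/1088) = 135/16.
E[α(G)] ≥ n − E[|E(G)|] = 136 − 135/16 = 2041/16.
Numerically: ≈ 127.562.
(This is only a lower bound; the true E[α(G)] may be larger.)

E[α(G)] ≥ 2041/16 ≈ 127.562.


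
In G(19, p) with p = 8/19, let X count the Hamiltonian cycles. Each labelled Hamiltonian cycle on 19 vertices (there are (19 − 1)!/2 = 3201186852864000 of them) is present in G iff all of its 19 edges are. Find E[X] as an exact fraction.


K_19 has (19 − 1)!/2 = 3201186852864000 labelled Hamiltonian cycles.
For each such Hamiltonian cycle H, let X_H = 1 if all 19 edges of H are present in G. Then P[X_H = 1] = p^{19} = (8/19)^{19} = 144115188075855872/1978419655660313589123979.
By linearity of expectation: E[X] = Σ_H E[X_H] = 3201186852864000 · p^{19} = 3201186852864000 · 144115188075855872/1978419655660313589123979 = 461339645366452518590934417408000/1978419655660313589123979.
Numerically: E[X] ≈ 2.33186e+08.

E[X] = 3201186852864000 · (8/19)^{19} = 461339645366452518590934417408000/1978419655660313589123979 ≈ 2.33186e+08.


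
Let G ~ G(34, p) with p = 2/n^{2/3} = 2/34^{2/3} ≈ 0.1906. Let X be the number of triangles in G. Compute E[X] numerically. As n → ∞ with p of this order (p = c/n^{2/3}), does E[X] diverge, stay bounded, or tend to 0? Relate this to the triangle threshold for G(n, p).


Number of potential triangles: C(34, 3) = 5984.
Each occurs with probability p³ ≈ (0.1906)³ ≈ 6.920415e-03.
By linearity: E[X] = C(34, 3)·p³ ≈ 5984 · 6.920415e-03 ≈ 41.4118.
Since α = 2/3 < 1, p = c/n^{2/3} ≫ 1/n is above the triangle threshold p ~ 1/n. Asymptotically E[X] ~ (c³/6)·n^{3(1−α)} = (2³/6)·n^{1} → ∞; triangles are abundant w.h.p.

E[X] ≈ 41.4118; in regime p = Θ(1/n^{2/3}) E[X] diverges (above the triangle threshold p ~ 1/n).


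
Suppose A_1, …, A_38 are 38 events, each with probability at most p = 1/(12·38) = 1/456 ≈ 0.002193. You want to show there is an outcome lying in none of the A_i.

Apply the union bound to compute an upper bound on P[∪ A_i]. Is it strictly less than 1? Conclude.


Union bound: P[∪_{i=1}^{38} A_i] ≤ Σ_i P[A_i] ≤ 38·p = 38·(1/456) = 1/12.
Numerically: 1/12 ≈ 0.083333.
Is 1/12 < 1? YES.
Since P[∪ A_i] ≤ 1/12 < 1, the complement has P[∩ A_i^c] ≥ 1 − 1/12 = 11/12 > 0, so some outcome avoids every A_i.

38·p = 1/12 ≈ 0.083333; existence CERTIFIED by the union bound.


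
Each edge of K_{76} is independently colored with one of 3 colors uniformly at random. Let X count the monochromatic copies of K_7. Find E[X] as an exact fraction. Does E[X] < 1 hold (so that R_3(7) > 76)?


E[X] = C(76, 7) · 3^{1 − 21} = 2186189400 · 3^{−20} = 2186189400/3486784401.
As a reduced fraction: E[X] = 728729800/1162261467 ≈ 0.62699.
Is E[X] < 1? YES.
Since E[X] < 1, there exists a 3-coloring of K_{76} with no monochromatic K_7; hence R_3(7) > 76.

E[X] = 728729800/1162261467 ≈ 0.62699; E[X] < 1, so R_3(7) > 76.


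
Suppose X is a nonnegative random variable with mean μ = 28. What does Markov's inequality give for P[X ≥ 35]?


μ = E[X] = 28, a = 35.
Markov: P[X ≥ 35] ≤ μ/a = (28)/35 = 4/5.
Numerically: ≈ 0.8000.
(Since a = 35 > μ = 28.0000, the bound 4/5 is < 1 and informative.)

P[X ≥ 35] ≤ 4/5 ≈ 0.8000.


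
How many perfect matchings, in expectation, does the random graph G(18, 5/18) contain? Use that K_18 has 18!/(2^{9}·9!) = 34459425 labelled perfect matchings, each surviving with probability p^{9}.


K_18 has 18!/(2^{9}·9!) = 34459425 labelled perfect matchings.
For each such perfect matching H, let X_H = 1 if all 9 edges of H are present in G. Then P[X_H = 1] = p^{9} = (5/18)^{9} = 1953125/198359290368.
Summing the indicators: E[X] = Σ_H E[X_H] = 34459425 · p^{9} = 34459425 · 1953125/198359290368 = 830908203125/2448880128.
Numerically: E[X] ≈ 339.301.

E[X] = 34459425 · (5/18)^{9} = 830908203125/2448880128 ≈ 339.301.


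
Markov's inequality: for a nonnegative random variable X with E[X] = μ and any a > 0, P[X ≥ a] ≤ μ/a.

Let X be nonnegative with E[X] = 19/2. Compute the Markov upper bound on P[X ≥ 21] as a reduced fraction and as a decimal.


μ = E[X] = 19/2, a = 21.
Markov: P[X ≥ 21] ≤ μ/a = (19/2)/21 = 19/42.
Numerically: ≈ 0.452381.
(Since a = 21 > μ = 9.500000, the bound 19/42 is < 1 and informative.)

P[X ≥ 21] ≤ 19/42 ≈ 0.452381.


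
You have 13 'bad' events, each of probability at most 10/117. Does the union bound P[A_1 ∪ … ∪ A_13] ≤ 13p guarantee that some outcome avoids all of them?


Union bound: P[∪_{i=1}^{13} A_i] ≤ Σ_i P[A_i] ≤ 13·p = 13·(10/117) = 10/9.
Numerically: 10/9 ≈ 1.111111.
Is 10/9 < 1? NO.
Since the bound 10/9 is ≥ 1, the union bound is uninformative here; it does NOT by itself certify existence.

13·p = 10/9 ≈ 1.111111; existence NOT certified by the union bound.


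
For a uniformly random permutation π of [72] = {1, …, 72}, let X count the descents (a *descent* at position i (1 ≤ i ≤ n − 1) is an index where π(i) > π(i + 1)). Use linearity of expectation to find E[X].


Write X = Σ X_I over i = 1, …, 71, with X_I the indicator of one descent.
There are 71 indicators.
For each fixed i, the pair (π(i), π(i+1)) is a uniformly random ordered pair of distinct values from {1, …, 72}; by symmetry P[π(i) > π(i+1)] = 1/2.
By linearity: E[X] = 71 · (1/2) = (72 − 1) · (1/2) = 71/2 ≈ 35.5000.

E[X] = 71/2 = 35.5000.


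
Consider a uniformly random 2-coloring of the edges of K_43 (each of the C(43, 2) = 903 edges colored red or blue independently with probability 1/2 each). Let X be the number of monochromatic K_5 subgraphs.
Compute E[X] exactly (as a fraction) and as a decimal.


Let X = Σ_S X_S over the C(43, 5) = 962598 subsets S of size 5, where X_S = 1 if the K_5 on S is monochromatic.
For a fixed S, the K_5 on S has C(5, 2) = 10 edges. P[all 10 edges red] = (1/2)^10, and likewise for blue, so P[monochromatic] = 2·(1/2)^10 = 2^{1 − 10} = 1/512.
Summing: E[X] = C(43, 5) · 2^{1 − 10} = 962598 · 1/512 = 481299/256.
Numerically: E[X] ≈ 1880.074219.

E[X] = C(43,5)·2^(1−C(5,2)) = 481299/256 ≈ 1880.074219.


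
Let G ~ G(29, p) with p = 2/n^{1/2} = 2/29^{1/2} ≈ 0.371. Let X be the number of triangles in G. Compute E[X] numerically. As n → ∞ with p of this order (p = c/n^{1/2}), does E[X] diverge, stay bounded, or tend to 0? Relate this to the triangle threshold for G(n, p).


Number of potential triangles: C(29, 3) = 3654.
Each occurs with probability p³ ≈ (0.371)³ ≈ 5.12263e-02.
By linearity: E[X] = C(29, 3)·p³ ≈ 3654 · 5.12263e-02 ≈ 187.181.
Since α = 1/2 < 1, p = c/n^{1/2} ≫ 1/n is above the triangle threshold p ~ 1/n. Asymptotically E[X] ~ (c³/6)·n^{3(1−α)} = (2³/6)·n^{1.5} → ∞; triangles are abundant w.h.p.

E[X] ≈ 187.181; in regime p = Θ(1/n^{1/2}) E[X] diverges (above the triangle threshold p ~ 1/n).


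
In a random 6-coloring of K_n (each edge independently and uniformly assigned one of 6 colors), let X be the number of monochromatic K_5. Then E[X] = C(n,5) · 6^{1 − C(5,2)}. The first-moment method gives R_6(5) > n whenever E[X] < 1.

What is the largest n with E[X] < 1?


We need C(n, 5) · 6^{1 − 10} < 1, i.e. C(n, 5) < 6^{10 − 1} = 10077696.
Check values of n near the boundary:
  n = 63: C(63, 5) = 7028847; 7028847 < 10077696? YES
  n = 64: C(64, 5) = 7624512; 7624512 < 10077696? YES
  n = 65: C(65, 5) = 8259888; 8259888 < 10077696? YES
  n = 66: C(66, 5) = 8936928; 8936928 < 10077696? YES
  n = 67: C(67, 5) = 9657648; 9657648 < 10077696? YES
  n = 68: C(68, 5) = 10424128; 10424128 < 10077696? NO
The largest n with C(n, 5) < 10077696 is n = 67 (where E[X] = 67067/69984 ≈ 0.9583). Hence R_6(5) > 67, i.e. R_6(5) ≥ 68.

Largest n = 67; hence R_6(5) > 67.


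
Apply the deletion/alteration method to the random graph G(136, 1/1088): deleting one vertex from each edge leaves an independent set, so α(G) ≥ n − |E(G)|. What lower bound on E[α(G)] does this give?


E[|E(G)|] = C(136, 2)·p = 9180 · (1/1088) = 135/16.
E[α(G)] ≥ n − E[|E(G)|] = 136 − 135/16 = 2041/16.
Numerically: ≈ 127.562.
(This is only a lower bound; the true E[α(G)] may be larger.)

E[α(G)] ≥ 2041/16 ≈ 127.562.


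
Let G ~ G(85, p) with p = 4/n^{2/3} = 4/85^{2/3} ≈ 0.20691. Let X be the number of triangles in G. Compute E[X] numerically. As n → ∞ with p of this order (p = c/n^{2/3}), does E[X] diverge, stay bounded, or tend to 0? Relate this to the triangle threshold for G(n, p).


Number of potential triangles: C(85, 3) = 98770.
Each occurs with probability p³ ≈ (0.20691)³ ≈ 8.85813149e-03.
By linearity: E[X] = C(85, 3)·p³ ≈ 98770 · 8.85813149e-03 ≈ 874.917647.
Since α = 2/3 < 1, p = c/n^{2/3} ≫ 1/n is above the triangle threshold p ~ 1/n. Asymptotically E[X] ~ (c³/6)·n^{3(1−α)} = (4³/6)·n^{1} → ∞; triangles are abundant w.h.p.

E[X] ≈ 874.917647; in regime p = Θ(1/n^{2/3}) E[X] diverges (above the triangle threshold p ~ 1/n).


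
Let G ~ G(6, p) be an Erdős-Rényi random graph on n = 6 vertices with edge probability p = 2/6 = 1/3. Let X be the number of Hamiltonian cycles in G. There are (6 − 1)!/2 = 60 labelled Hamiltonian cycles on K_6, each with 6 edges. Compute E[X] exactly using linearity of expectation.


K_6 has (6 − 1)!/2 = 60 labelled Hamiltonian cycles.
For each such Hamiltonian cycle H, let X_H = 1 if all 6 edges of H are present in G. Then P[X_H = 1] = p^{6} = (1/3)^{6} = 1/729.
Summing the indicators: E[X] = Σ_H E[X_H] = 60 · p^{6} = 60 · 1/729 = 20/243.
Numerically: E[X] ≈ 0.0823.

E[X] = 60 · (1/3)^{6} = 20/243 ≈ 0.0823.


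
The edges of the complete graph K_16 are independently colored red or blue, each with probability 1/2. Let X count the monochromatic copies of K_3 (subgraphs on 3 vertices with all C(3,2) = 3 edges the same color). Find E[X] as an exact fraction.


Let X = Σ_S X_S over the C(16, 3) = 560 subsets S of size 3, where X_S = 1 if the K_3 on S is monochromatic.
For a fixed S, the K_3 on S has C(3, 2) = 3 edges. P[all 3 edges red] = (1/2)^3, and likewise for blue, so P[monochromatic] = 2·(1/2)^3 = 2^{1 − 3} = 1/4.
By linearity of expectation: E[X] = C(16, 3) · 2^{1 − 3} = 560 · 1/4 = 140.
Numerically: E[X] ≈ 140.000000.

E[X] = C(16,3)·2^(1−C(3,2)) = 140 ≈ 140.000000.


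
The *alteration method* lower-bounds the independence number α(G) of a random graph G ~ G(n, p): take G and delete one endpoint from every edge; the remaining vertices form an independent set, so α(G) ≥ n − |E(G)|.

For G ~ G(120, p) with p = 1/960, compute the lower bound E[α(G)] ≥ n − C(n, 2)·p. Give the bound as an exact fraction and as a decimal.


E[|E(G)|] = C(120, 2)·p = 7140 · (1/960) = 119/16.
E[α(G)] ≥ n − E[|E(G)|] = 120 − 119/16 = 1801/16.
Numerically: ≈ 112.562.
(This is only a lower bound; the true E[α(G)] may be larger.)

E[α(G)] ≥ 1801/16 ≈ 112.562.


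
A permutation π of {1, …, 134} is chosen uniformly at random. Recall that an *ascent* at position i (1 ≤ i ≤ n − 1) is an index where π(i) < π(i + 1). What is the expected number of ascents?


Write X = Σ X_I over i = 1, …, 133, with X_I the indicator of one ascent.
There are 133 indicators.
For each fixed i, the pair (π(i), π(i+1)) is a uniformly random ordered pair of distinct values from {1, …, 134}; by symmetry P[π(i) < π(i+1)] = 1/2.
By linearity: E[X] = 133 · (1/2) = (134 − 1) · (1/2) = 133/2 ≈ 66.50000.

E[X] = 133/2 = 66.50000.


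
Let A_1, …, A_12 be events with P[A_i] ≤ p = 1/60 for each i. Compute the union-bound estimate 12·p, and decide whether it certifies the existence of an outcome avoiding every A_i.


Union bound: P[∪_{i=1}^{12} A_i] ≤ Σ_i P[A_i] ≤ 12·p = 12·(1/60) = 1/5.
Numerically: 1/5 ≈ 0.20000.
Is 1/5 < 1? YES.
Since P[∪ A_i] ≤ 1/5 < 1, the complement has P[∩ A_i^c] ≥ 1 − 1/5 = 4/5 > 0, so some outcome avoids every A_i.

12·p = 1/5 ≈ 0.20000; existence CERTIFIED by the union bound.


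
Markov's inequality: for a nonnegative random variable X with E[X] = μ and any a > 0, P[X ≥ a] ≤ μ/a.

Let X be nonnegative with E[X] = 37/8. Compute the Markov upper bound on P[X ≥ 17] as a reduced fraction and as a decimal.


μ = E[X] = 37/8, a = 17.
Markov: P[X ≥ 17] ≤ μ/a = (37/8)/17 = 37/136.
Numerically: ≈ 0.272.
(Since a = 17 > μ = 4.625, the bound 37/136 is < 1 and informative.)

P[X ≥ 17] ≤ 37/136 ≈ 0.272.


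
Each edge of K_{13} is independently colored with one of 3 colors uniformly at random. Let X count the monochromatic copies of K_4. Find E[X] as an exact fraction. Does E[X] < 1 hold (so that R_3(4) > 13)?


E[X] = C(13, 4) · 3^{1 − 6} = 715 · 3^{−5} = 715/243.
As a reduced fraction: E[X] = 715/243 ≈ 2.94239.
Is E[X] < 1? NO.
Since E[X] ≥ 1, the first-moment bound is inconclusive at n = 13; it does NOT by itself certify R_3(4) > 13.

E[X] = 715/243 ≈ 2.94239; E[X] ≥ 1; first-moment method inconclusive here.


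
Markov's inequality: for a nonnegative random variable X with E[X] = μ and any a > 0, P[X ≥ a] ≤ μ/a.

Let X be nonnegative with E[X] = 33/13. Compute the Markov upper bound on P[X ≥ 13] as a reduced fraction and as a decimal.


μ = E[X] = 33/13, a = 13.
Markov: P[X ≥ 13] ≤ μ/a = (33/13)/13 = 33/169.
Numerically: ≈ 0.19527.
(Since a = 13 > μ = 2.53846, the bound 33/169 is < 1 and informative.)

P[X ≥ 13] ≤ 33/169 ≈ 0.19527.
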